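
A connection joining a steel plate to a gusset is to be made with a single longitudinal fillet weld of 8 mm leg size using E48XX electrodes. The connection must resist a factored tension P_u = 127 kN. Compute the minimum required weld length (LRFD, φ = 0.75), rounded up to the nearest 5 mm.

L = 105 mm

E48XX → F_EXX = 480 MPa.
Throat t_e = 0.707 × 8 = 5.656 mm.
φr_n = 0.75 × 0.6 × 480 × 5.656 × 10⁻³ = 1.222 kN/mm.
L_req = P_u / φr_n = 127 / 1.222 = 104 mm total.
Round up → use L = 105 mm.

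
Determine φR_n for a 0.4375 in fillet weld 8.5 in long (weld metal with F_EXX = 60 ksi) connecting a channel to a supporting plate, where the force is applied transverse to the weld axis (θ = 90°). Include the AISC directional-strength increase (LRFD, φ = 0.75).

t_e = 0.707 × 0.4375 = 0.3093 in; A_we = 0.3093 × 8.5 = 2.629 in².
Directional factor: 1.0 + 0.5 sin^1.5(90°) = 1.5.
F_nw = 0.6 × 60 × 1.5 = 54 ksi.
φR_n = 0.75 × 54 × 2.629 = 106.5 kips.

φR_n ≈ 106 kips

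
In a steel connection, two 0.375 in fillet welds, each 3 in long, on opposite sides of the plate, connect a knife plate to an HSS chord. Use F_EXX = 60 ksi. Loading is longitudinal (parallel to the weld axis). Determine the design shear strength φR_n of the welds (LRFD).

φR_n ≈ 43 kip

Effective throat t_e = 0.707 × 0.375 = 0.2651 in.
Total length L = 6 in; A_we = 0.2651 × 6 = 1.591 in².
F_nw = 0.6 F_EXX = 0.6 × 60 = 36 ksi.
φR_n = 0.75 × 36 × 1.591 = 42.95 kip.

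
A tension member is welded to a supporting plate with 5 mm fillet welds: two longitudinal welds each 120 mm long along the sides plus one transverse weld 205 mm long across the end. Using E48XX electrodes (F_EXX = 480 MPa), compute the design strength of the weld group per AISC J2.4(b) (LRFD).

φR_n ≈ 391 kN

t_e = 0.707 × 5 = 3.535 mm.
R_nwl = 0.6 × 480 × 3.535 × 240 × 10⁻³ = 244.3 kN (longitudinal, 2 welds).
R_nwt = 0.6 × 480 × 3.535 × 205 × 10⁻³ = 208.7 kN (transverse, base value).
(i) R_nwl + R_nwt = 453 kN; (ii) 0.85 R_nwl + 1.5 R_nwt = 520.7 kN.
R_n = max = 520.7 kN [governs: (ii)]; φR_n = 390.6 kN.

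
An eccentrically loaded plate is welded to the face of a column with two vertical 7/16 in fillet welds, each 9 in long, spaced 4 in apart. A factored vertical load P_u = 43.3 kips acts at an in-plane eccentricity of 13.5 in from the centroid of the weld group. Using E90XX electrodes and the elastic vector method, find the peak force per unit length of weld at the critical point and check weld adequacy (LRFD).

E90XX → F_EXX = 90 ksi.
Total weld length L_w = 18 in. Treat welds as unit-width lines.
Polar moment about centroid: J = 2[d³/12 + d(b/2)²] = 2[9³/12 + 9×2²] = 193.5 in³.
Direct shear f_v = P/L_w = 43.3 / 18 = 2.406 kip/in (vertical).
Torsion M = P·e = 43.3 × 13.5 = 584.55 kip·in.
Critical point at (x, y) = (2, 4.5) from centroid. f_tx = M·y/J = 13.59 kip/in; f_ty = M·x/J = 6.042 kip/in.
Resultant f_max = √[f_tx² + (f_v + f_ty)²] = √[13.59² + (2.406 + 6.042)²] = 16.01 kip/in.
Capacity per unit length: φr_n = 0.75 × 0.6 × 90 × (0.707 × 0.4375) = 12.53 kip/in.
16.01 > 12.53 → NOT adequate.

f_max ≈ 16 kip/in; NOT adequate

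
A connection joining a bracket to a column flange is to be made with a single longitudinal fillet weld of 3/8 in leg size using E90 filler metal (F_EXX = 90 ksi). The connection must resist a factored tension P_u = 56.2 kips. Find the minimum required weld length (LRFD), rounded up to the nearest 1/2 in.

L = 5.5 in

Throat t_e = 0.707 × 0.375 = 0.2651 in.
φr_n = 0.75 × 0.6 × 90 × 0.2651 = 10.74 kips/in.
L_req = P_u / φr_n = 56.2 / 10.74 = 5.234 in total.
Round up → use L = 5.5 in.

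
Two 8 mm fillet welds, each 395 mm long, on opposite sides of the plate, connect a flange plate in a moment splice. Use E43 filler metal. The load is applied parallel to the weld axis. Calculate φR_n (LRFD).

E43XX → F_EXX = 430 MPa.
Effective throat t_e = 0.707 × 8 = 5.656 mm.
Total length L = 790 mm; A_we = 5.656 × 790 = 4468 mm².
F_nw = 0.6 F_EXX = 0.6 × 430 = 258 MPa.
φR_n = 0.75 × 258 × 4468 × 10⁻³ = 864.6 kN.

φR_n ≈ 865 kN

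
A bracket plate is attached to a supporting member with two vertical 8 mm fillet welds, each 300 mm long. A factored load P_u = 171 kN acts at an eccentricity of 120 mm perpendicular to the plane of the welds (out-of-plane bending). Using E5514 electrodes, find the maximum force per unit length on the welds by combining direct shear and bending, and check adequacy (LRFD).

f_max ≈ 741 N/mm; adequate

E55XX → F_EXX = 550 MPa.
L_w = 2 × 300 = 600 mm; section modulus (unit throat) S = 2 × L²/6 = 30000 mm².
Direct shear f_v = P/L_w = 171×10³/600 = 285 N/mm.
Moment M = P × e = 171×10³ × 120 = 20520000 N·mm; bending f_b = M/S = 684 N/mm.
f_max = √(f_v² + f_b²) = √(285² + 684²) = 741 N/mm.
φr_n = 0.75 × 0.6 × 550 × (0.707 × 8) = 1400 N/mm → adequate.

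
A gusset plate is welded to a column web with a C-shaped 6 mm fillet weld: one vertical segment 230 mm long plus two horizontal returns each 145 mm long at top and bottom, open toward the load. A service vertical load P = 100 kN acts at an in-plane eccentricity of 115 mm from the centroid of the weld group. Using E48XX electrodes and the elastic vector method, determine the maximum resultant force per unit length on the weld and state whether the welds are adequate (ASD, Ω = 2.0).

E48XX → F_EXX = 480 MPa.
Total weld length L_w = 520 mm. Treat welds as unit-width lines.
Centroid: x̄ = 2×145×72.5 / 520 = 40.43 mm from the vertical weld.
Polar moment about centroid: J = I_x + I_y = [230³/12 + 2×145×115²] + [230×40.43² + 2(145³/12 + 145×32.07²)] = 6031000 mm³.
Direct shear f_v = P/L_w = 100×10³ / 520 = 192.3 N/mm (vertical).
Torsion M = P·e = 100×10³ × 115 = 11500000 N·mm.
Critical point at (x, y) = (104.6, 115) from centroid. f_tx = M·y/J = 219.3 N/mm; f_ty = M·x/J = 199.4 N/mm.
Resultant f_max = √[f_tx² + (f_v + f_ty)²] = √[219.3² + (192.3 + 199.4)²] = 448.9 N/mm.
Capacity per unit length: r_n/Ω = (1/2.0) × 0.6 × 480 × (0.707 × 6) = 610.8 N/mm.
448.9 ≤ 610.8 → adequate.

f_max ≈ 449 N/mm; adequate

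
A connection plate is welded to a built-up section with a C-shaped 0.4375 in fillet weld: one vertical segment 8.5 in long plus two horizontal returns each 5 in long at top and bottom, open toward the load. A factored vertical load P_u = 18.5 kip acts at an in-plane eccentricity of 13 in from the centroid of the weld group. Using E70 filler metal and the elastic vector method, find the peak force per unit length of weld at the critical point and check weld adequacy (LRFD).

E70XX → F_EXX = 70 ksi.
Total weld length L_w = 18.5 in. Treat welds as unit-width lines.
Centroid: x̄ = 2×5×2.5 / 18.5 = 1.351 in from the vertical weld.
Polar moment about centroid: J = I_x + I_y = [8.5³/12 + 2×5×4.25²] + [8.5×1.351² + 2(5³/12 + 5×1.149²)] = 281.4 in³.
Direct shear f_v = P/L_w = 18.5 / 18.5 = 1 kip/in (vertical).
Torsion M = P·e = 18.5 × 13 = 240.5 kip·in.
Critical point at (x, y) = (3.649, 4.25) from centroid. f_tx = M·y/J = 3.633 kip/in; f_ty = M·x/J = 3.119 kip/in.
Resultant f_max = √[f_tx² + (f_v + f_ty)²] = √[3.633² + (1 + 3.119)²] = 5.492 kip/in.
Capacity per unit length: φr_n = 0.75 × 0.6 × 70 × (0.707 × 0.4375) = 9.743 kip/in.
5.492 ≤ 9.743 → adequate.

f_max ≈ 5.49 kip/in; adequate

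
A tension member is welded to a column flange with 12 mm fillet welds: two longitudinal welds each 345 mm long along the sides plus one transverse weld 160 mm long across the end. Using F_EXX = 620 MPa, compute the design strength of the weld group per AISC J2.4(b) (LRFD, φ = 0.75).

t_e = 0.707 × 12 = 8.484 mm.
R_nwl = 0.6 × 620 × 8.484 × 690 × 10⁻³ = 2178 kN (longitudinal, 2 welds).
R_nwt = 0.6 × 620 × 8.484 × 160 × 10⁻³ = 505 kN (transverse, base value).
(i) R_nwl + R_nwt = 2683 kN; (ii) 0.85 R_nwl + 1.5 R_nwt = 2608 kN.
R_n = max = 2683 kN [governs: (i)]; φR_n = 2012 kN.

φR_n ≈ 2010 kN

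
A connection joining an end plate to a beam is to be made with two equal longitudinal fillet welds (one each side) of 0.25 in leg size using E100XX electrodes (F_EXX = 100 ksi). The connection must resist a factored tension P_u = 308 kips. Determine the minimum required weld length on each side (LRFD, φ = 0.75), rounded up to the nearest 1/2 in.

Throat t_e = 0.707 × 0.25 = 0.1767 in.
φr_n = 0.75 × 0.6 × 100 × 0.1767 = 7.954 kips/in.
L_req = P_u / φr_n = 308 / 7.954 = 38.72 in total.
Per side: 38.72 / 2 = 19.36 in.
Round up → use L = 19.5 in on each side.

L = 19.5 in on each side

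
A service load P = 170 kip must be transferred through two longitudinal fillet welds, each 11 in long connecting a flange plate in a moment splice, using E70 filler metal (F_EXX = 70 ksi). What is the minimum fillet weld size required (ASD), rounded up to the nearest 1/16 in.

Total weld length L = 22 in.
Required throat t_e = P × Ω / (0.6 F_EXX × L) = 170 × 2.0 / (0.6 × 70 × 22) = 0.368 in.
Required leg w = t_e / 0.707 = 0.5205 in → use 9/16 in.

w = 9/16 in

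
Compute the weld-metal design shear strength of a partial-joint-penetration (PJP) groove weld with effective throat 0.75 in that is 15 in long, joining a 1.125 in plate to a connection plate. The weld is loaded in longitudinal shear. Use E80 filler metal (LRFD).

E80XX → F_EXX = 80 ksi.
Effective throat (given) t_e = 0.75 in.
A_we = 0.75 × 15 = 11.25 in².
F_nw = 0.6 F_EXX = 48 ksi.
φR_n = 0.75 × 48 × 11.25 = 405 kips.

φR_n ≈ 405 kips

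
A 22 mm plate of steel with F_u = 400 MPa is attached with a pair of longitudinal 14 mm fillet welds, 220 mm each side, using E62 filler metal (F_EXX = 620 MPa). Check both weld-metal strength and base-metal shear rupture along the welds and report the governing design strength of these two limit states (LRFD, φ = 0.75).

φR_n ≈ 1220 kN (weld metal governs)

t_e = 0.707 × 14 = 9.898 mm; L = 440 mm.
Weld metal: φR_n = 0.75 × 0.6 × 620 × 9.898 × 440 × 10⁻³ = 1215 kN.
Base metal (shear rupture): φR_n = 0.75 × 0.6 × 400 × 22 × 440 × 10⁻³ = 1742 kN.
Governing: weld metal.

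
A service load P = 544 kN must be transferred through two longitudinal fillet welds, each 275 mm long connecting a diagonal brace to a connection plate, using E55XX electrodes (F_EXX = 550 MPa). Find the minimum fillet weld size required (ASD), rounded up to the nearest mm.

Total weld length L = 550 mm.
Required throat t_e = P × Ω / (0.6 F_EXX × L) = 544 × 2.0 / (0.6 × 550 × 550 × 10⁻³) = 5.994 mm.
Required leg w = t_e / 0.707 = 8.479 mm → use 9 mm.

w = 9 mm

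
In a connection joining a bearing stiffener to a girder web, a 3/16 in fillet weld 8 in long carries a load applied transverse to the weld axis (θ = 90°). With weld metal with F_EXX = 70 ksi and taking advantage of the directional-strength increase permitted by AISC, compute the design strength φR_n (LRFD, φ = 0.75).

φR_n ≈ 50.1 kip

t_e = 0.707 × 0.1875 = 0.1326 in; A_we = 0.1326 × 8 = 1.06 in².
Directional factor: 1.0 + 0.5 sin^1.5(90°) = 1.5.
F_nw = 0.6 × 70 × 1.5 = 63 ksi.
φR_n = 0.75 × 63 × 1.06 = 50.11 kip.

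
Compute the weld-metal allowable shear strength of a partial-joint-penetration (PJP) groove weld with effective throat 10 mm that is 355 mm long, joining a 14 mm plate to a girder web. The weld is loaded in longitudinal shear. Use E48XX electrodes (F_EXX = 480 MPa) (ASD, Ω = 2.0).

R_n/Ω ≈ 511 kN

Effective throat (given) t_e = 10 mm.
A_we = 10 × 355 = 3550 mm².
F_nw = 0.6 F_EXX = 288 MPa.
R_n/Ω = (288 × 3550) / 2.0 × 10⁻³ = 511.2 kN.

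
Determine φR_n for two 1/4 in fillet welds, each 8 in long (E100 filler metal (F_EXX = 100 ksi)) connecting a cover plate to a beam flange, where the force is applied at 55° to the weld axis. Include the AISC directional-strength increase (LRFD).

t_e = 0.707 × 0.25 = 0.1767 in; A_we = 0.1767 × 16 = 2.828 in².
Directional factor: 1.0 + 0.5 sin^1.5(55°) = 1.371.
F_nw = 0.6 × 100 × 1.371 = 82.24 ksi.
φR_n = 0.75 × 82.24 × 2.828 = 174.4 kips.

φR_n ≈ 174 kips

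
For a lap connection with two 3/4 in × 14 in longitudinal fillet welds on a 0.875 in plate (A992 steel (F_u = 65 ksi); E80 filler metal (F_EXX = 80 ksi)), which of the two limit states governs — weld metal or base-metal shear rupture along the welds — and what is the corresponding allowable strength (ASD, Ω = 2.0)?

t_e = 0.707 × 0.75 = 0.5302 in; L = 28 in.
Weld metal: R_n/Ω = (1/2.0) × 0.6 × 80 × 0.5302 × 28 = 356.3 kip.
Base metal (shear rupture): R_n/Ω = (1/2.0) × 0.6 × 65 × 0.875 × 28 = 477.8 kip.
Governing: weld metal.

R_n/Ω ≈ 356 kip (weld metal governs)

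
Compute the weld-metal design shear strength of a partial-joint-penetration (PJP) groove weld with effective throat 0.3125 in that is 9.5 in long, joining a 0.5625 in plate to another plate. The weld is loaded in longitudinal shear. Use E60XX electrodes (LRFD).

φR_n ≈ 80.2 kips

E60XX → F_EXX = 60 ksi.
Effective throat (given) t_e = 0.3125 in.
A_we = 0.3125 × 9.5 = 2.969 in².
F_nw = 0.6 F_EXX = 36 ksi.
φR_n = 0.75 × 36 × 2.969 = 80.16 kips.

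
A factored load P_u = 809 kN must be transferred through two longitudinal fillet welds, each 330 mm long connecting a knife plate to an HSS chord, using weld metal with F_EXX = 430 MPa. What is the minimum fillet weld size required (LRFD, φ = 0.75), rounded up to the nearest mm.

w = 9 mm

Total weld length L = 660 mm.
Required throat t_e = P_u / (φ × 0.6 F_EXX × L) = 809 / (0.75 × 0.6 × 430 × 660 × 10⁻³) = 6.335 mm.
Required leg w = t_e / 0.707 = 8.96 mm → use 9 mm.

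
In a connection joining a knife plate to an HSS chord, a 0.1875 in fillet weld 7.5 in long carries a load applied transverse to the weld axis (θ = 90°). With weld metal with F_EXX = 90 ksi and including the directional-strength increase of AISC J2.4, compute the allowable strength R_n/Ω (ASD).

R_n/Ω ≈ 40.3 kip

t_e = 0.707 × 0.1875 = 0.1326 in; A_we = 0.1326 × 7.5 = 0.9942 in².
Directional factor: 1.0 + 0.5 sin^1.5(90°) = 1.5.
F_nw = 0.6 × 90 × 1.5 = 81 ksi.
R_n/Ω = (81 × 0.9942) / 2.0 = 40.27 kip.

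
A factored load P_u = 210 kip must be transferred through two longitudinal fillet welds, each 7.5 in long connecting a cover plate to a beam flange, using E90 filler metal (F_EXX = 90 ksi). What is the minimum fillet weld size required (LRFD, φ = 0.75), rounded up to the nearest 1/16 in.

w = 1/2 in

Total weld length L = 15 in.
Required throat t_e = P_u / (φ × 0.6 F_EXX × L) = 210 / (0.75 × 0.6 × 90 × 15) = 0.3457 in.
Required leg w = t_e / 0.707 = 0.4889 in → use 1/2 in.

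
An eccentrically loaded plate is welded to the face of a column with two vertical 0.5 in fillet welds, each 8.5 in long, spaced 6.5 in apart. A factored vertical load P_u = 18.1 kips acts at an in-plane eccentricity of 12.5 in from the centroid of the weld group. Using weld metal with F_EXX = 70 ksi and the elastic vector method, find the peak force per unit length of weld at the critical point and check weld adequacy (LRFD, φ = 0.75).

Total weld length L_w = 17 in. Treat welds as unit-width lines.
Polar moment about centroid: J = 2[d³/12 + d(b/2)²] = 2[8.5³/12 + 8.5×3.25²] = 281.9 in³.
Direct shear f_v = P/L_w = 18.1 / 17 = 1.065 kip/in (vertical).
Torsion M = P·e = 18.1 × 12.5 = 226.25 kip·in.
Critical point at (x, y) = (3.25, 4.25) from centroid. f_tx = M·y/J = 3.411 kip/in; f_ty = M·x/J = 2.608 kip/in.
Resultant f_max = √[f_tx² + (f_v + f_ty)²] = √[3.411² + (1.065 + 2.608)²] = 5.012 kip/in.
Capacity per unit length: φr_n = 0.75 × 0.6 × 70 × (0.707 × 0.5) = 11.14 kip/in.
5.012 ≤ 11.14 → adequate.

f_max ≈ 5.01 kip/in; adequate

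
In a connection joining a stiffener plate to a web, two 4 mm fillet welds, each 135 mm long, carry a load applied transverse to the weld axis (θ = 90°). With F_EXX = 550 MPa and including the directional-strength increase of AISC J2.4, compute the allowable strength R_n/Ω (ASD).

t_e = 0.707 × 4 = 2.828 mm; A_we = 2.828 × 270 = 763.6 mm².
Directional factor: 1.0 + 0.5 sin^1.5(90°) = 1.5.
F_nw = 0.6 × 550 × 1.5 = 495 MPa.
R_n/Ω = (495 × 763.6) / 2.0 × 10⁻³ = 189 kN.

R_n/Ω ≈ 189 kN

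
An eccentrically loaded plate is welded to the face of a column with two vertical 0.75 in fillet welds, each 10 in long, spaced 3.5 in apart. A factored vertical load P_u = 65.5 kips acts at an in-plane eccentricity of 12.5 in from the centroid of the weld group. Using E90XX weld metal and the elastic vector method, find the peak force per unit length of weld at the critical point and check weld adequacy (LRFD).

f_max ≈ 20.3 kip/in; adequate

E90XX → F_EXX = 90 ksi.
Total weld length L_w = 20 in. Treat welds as unit-width lines.
Polar moment about centroid: J = 2[d³/12 + d(b/2)²] = 2[10³/12 + 10×1.75²] = 227.9 in³.
Direct shear f_v = P/L_w = 65.5 / 20 = 3.275 kip/in (vertical).
Torsion M = P·e = 65.5 × 12.5 = 818.75 kip·in.
Critical point at (x, y) = (1.75, 5) from centroid. f_tx = M·y/J = 17.96 kip/in; f_ty = M·x/J = 6.287 kip/in.
Resultant f_max = √[f_tx² + (f_v + f_ty)²] = √[17.96² + (3.275 + 6.287)²] = 20.35 kip/in.
Capacity per unit length: φr_n = 0.75 × 0.6 × 90 × (0.707 × 0.75) = 21.48 kip/in.
20.35 ≤ 21.48 → adequate.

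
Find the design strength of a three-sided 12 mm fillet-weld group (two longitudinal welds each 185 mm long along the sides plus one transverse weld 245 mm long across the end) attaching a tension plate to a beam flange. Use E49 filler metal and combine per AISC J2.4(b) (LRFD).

φR_n ≈ 1280 kN

E49XX → F_EXX = 490 MPa.
t_e = 0.707 × 12 = 8.484 mm.
R_nwl = 0.6 × 490 × 8.484 × 370 × 10⁻³ = 922.9 kN (longitudinal, 2 welds).
R_nwt = 0.6 × 490 × 8.484 × 245 × 10⁻³ = 611.1 kN (transverse, base value).
(i) R_nwl + R_nwt = 1534 kN; (ii) 0.85 R_nwl + 1.5 R_nwt = 1701 kN.
R_n = max = 1701 kN [governs: (ii)]; φR_n = 1276 kN.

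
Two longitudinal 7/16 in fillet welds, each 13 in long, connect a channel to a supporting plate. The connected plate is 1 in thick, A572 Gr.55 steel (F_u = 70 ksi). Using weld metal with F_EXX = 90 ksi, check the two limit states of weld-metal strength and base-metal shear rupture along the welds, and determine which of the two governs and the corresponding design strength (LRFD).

t_e = 0.707 × 0.4375 = 0.3093 in; L = 26 in.
Weld metal: φR_n = 0.75 × 0.6 × 90 × 0.3093 × 26 = 325.7 kips.
Base metal (shear rupture): φR_n = 0.75 × 0.6 × 70 × 1 × 26 = 819 kips.
Governing: weld metal.

φR_n ≈ 326 kips (weld metal governs)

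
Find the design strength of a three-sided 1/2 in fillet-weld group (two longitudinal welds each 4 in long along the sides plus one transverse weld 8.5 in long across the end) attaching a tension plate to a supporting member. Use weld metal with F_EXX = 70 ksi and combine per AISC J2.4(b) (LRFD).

φR_n ≈ 218 kips

t_e = 0.707 × 0.5 = 0.3535 in.
R_nwl = 0.6 × 70 × 0.3535 × 8 = 118.8 kips (longitudinal, 2 welds).
R_nwt = 0.6 × 70 × 0.3535 × 8.5 = 126.2 kips (transverse, base value).
(i) R_nwl + R_nwt = 245 kips; (ii) 0.85 R_nwl + 1.5 R_nwt = 290.3 kips.
R_n = max = 290.3 kips [governs: (ii)]; φR_n = 217.7 kips.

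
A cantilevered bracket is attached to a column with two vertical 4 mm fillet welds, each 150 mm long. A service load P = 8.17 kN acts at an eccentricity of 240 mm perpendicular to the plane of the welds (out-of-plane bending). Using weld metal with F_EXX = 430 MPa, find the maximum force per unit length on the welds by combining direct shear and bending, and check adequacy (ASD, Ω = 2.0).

L_w = 2 × 150 = 300 mm; section modulus (unit throat) S = 2 × L²/6 = 7500 mm².
Direct shear f_v = P/L_w = 8.17×10³/300 = 27.23 N/mm.
Moment M = P × e = 8.17×10³ × 240 = 1960800 N·mm; bending f_b = M/S = 261.4 N/mm.
f_max = √(f_v² + f_b²) = √(27.23² + 261.4²) = 262.9 N/mm.
r_n/Ω = (1/2.0) × 0.6 × 430 × (0.707 × 4) = 364.8 N/mm → adequate.

f_max ≈ 263 N/mm; adequate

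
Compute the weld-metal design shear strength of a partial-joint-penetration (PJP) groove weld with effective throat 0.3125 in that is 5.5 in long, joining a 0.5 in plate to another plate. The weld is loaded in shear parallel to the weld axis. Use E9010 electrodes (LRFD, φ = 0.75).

φR_n ≈ 69.6 kips

E90XX → F_EXX = 90 ksi.
Effective throat (given) t_e = 0.3125 in.
A_we = 0.3125 × 5.5 = 1.719 in².
F_nw = 0.6 F_EXX = 54 ksi.
φR_n = 0.75 × 54 × 1.719 = 69.61 kips.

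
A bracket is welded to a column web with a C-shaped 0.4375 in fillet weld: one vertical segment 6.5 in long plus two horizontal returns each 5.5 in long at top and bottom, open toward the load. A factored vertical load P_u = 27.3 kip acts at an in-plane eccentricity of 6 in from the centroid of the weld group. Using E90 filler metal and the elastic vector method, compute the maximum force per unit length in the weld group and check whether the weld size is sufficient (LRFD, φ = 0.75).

E90XX → F_EXX = 90 ksi.
Total weld length L_w = 17.5 in. Treat welds as unit-width lines.
Centroid: x̄ = 2×5.5×2.75 / 17.5 = 1.729 in from the vertical weld.
Polar moment about centroid: J = I_x + I_y = [6.5³/12 + 2×5.5×3.25²] + [6.5×1.729² + 2(5.5³/12 + 5.5×1.021²)] = 197.7 in³.
Direct shear f_v = P/L_w = 27.3 / 17.5 = 1.56 kip/in (vertical).
Torsion M = P·e = 27.3 × 6 = 163.8 kip·in.
Critical point at (x, y) = (3.771, 3.25) from centroid. f_tx = M·y/J = 2.693 kip/in; f_ty = M·x/J = 3.125 kip/in.
Resultant f_max = √[f_tx² + (f_v + f_ty)²] = √[2.693² + (1.56 + 3.125)²] = 5.403 kip/in.
Capacity per unit length: φr_n = 0.75 × 0.6 × 90 × (0.707 × 0.4375) = 12.53 kip/in.
5.403 ≤ 12.53 → adequate.

f_max ≈ 5.4 kip/in; adequate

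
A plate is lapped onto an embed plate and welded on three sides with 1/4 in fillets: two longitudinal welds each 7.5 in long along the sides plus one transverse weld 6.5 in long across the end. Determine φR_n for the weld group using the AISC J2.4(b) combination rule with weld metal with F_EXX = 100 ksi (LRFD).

t_e = 0.707 × 0.25 = 0.1767 in.
R_nwl = 0.6 × 100 × 0.1767 × 15 = 159.1 kip (longitudinal, 2 welds).
R_nwt = 0.6 × 100 × 0.1767 × 6.5 = 68.93 kip (transverse, base value).
(i) R_nwl + R_nwt = 228 kip; (ii) 0.85 R_nwl + 1.5 R_nwt = 238.6 kip.
R_n = max = 238.6 kip [governs: (ii)]; φR_n = 179 kip.

φR_n ≈ 179 kip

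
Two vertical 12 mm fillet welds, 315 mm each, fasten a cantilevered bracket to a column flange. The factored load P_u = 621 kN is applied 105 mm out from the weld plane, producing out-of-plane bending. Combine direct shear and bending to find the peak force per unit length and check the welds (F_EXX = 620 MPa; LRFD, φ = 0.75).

f_max ≈ 2200 N/mm; adequate

L_w = 2 × 315 = 630 mm; section modulus (unit throat) S = 2 × L²/6 = 33080 mm².
Direct shear f_v = P/L_w = 621×10³/630 = 985.7 N/mm.
Moment M = P × e = 621×10³ × 105 = 65205000 N·mm; bending f_b = M/S = 1971 N/mm.
f_max = √(f_v² + f_b²) = √(985.7² + 1971²) = 2204 N/mm.
φr_n = 0.75 × 0.6 × 620 × (0.707 × 12) = 2367 N/mm → adequate.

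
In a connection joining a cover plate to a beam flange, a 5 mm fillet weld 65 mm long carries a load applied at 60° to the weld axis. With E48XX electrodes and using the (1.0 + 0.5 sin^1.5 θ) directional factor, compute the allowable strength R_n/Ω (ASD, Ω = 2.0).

E48XX → F_EXX = 480 MPa.
t_e = 0.707 × 5 = 3.535 mm; A_we = 3.535 × 65 = 229.8 mm².
Directional factor: 1.0 + 0.5 sin^1.5(60°) = 1.403.
F_nw = 0.6 × 480 × 1.403 = 404.1 MPa.
R_n/Ω = (404.1 × 229.8) / 2.0 × 10⁻³ = 46.42 kN.

R_n/Ω ≈ 46.4 kN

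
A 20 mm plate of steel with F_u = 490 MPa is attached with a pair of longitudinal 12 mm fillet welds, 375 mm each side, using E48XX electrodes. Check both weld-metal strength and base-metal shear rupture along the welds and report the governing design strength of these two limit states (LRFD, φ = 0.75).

φR_n ≈ 1370 kN (weld metal governs)

E48XX → F_EXX = 480 MPa.
t_e = 0.707 × 12 = 8.484 mm; L = 750 mm.
Weld metal: φR_n = 0.75 × 0.6 × 480 × 8.484 × 750 × 10⁻³ = 1374 kN.
Base metal (shear rupture): φR_n = 0.75 × 0.6 × 490 × 20 × 750 × 10⁻³ = 3308 kN.
Governing: weld metal.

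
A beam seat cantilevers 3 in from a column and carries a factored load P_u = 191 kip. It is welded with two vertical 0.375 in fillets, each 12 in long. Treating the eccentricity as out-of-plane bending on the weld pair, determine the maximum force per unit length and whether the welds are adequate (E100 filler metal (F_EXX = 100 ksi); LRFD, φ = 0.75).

f_max ≈ 14.3 kip/in; NOT adequate

L_w = 2 × 12 = 24 in; section modulus (unit throat) S = 2 × L²/6 = 48 in².
Direct shear f_v = P/L_w = 191/24 = 7.958 kip/in.
Moment M = P × e = 191 × 3 = 573 kip·in; bending f_b = M/S = 11.94 kip/in.
f_max = √(f_v² + f_b²) = √(7.958² + 11.94²) = 14.35 kip/in.
φr_n = 0.75 × 0.6 × 100 × (0.707 × 0.375) = 11.93 kip/in → NOT adequate.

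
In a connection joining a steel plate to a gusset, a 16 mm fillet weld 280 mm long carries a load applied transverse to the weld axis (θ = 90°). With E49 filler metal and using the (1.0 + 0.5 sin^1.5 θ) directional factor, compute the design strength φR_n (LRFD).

E49XX → F_EXX = 490 MPa.
t_e = 0.707 × 16 = 11.31 mm; A_we = 11.31 × 280 = 3167 mm².
Directional factor: 1.0 + 0.5 sin^1.5(90°) = 1.5.
F_nw = 0.6 × 490 × 1.5 = 441 MPa.
φR_n = 0.75 × 441 × 3167 × 10⁻³ = 1048 kN.

φR_n ≈ 1050 kN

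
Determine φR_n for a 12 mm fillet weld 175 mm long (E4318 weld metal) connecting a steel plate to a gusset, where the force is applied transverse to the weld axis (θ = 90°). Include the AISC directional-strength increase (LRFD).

φR_n ≈ 431 kN

E43XX → F_EXX = 430 MPa.
t_e = 0.707 × 12 = 8.484 mm; A_we = 8.484 × 175 = 1485 mm².
Directional factor: 1.0 + 0.5 sin^1.5(90°) = 1.5.
F_nw = 0.6 × 430 × 1.5 = 387 MPa.
φR_n = 0.75 × 387 × 1485 × 10⁻³ = 430.9 kN.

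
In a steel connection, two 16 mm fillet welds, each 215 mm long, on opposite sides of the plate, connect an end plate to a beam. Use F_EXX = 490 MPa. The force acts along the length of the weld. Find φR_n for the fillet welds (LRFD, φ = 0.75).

Effective throat t_e = 0.707 × 16 = 11.31 mm.
Total length L = 430 mm; A_we = 11.31 × 430 = 4864 mm².
F_nw = 0.6 F_EXX = 0.6 × 490 = 294 MPa.
φR_n = 0.75 × 294 × 4864 × 10⁻³ = 1073 kN.

φR_n ≈ 1070 kN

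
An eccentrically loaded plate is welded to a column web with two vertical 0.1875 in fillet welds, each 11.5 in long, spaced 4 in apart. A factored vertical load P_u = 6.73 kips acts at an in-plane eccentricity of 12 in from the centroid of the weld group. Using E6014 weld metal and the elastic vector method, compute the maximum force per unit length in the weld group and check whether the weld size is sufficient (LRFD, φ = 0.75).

f_max ≈ 1.54 kip/in; adequate

E60XX → F_EXX = 60 ksi.
Total weld length L_w = 23 in. Treat welds as unit-width lines.
Polar moment about centroid: J = 2[d³/12 + d(b/2)²] = 2[11.5³/12 + 11.5×2²] = 345.5 in³.
Direct shear f_v = P/L_w = 6.73 / 23 = 0.2926 kip/in (vertical).
Torsion M = P·e = 6.73 × 12 = 80.76 kip·in.
Critical point at (x, y) = (2, 5.75) from centroid. f_tx = M·y/J = 1.344 kip/in; f_ty = M·x/J = 0.4675 kip/in.
Resultant f_max = √[f_tx² + (f_v + f_ty)²] = √[1.344² + (0.2926 + 0.4675)²] = 1.544 kip/in.
Capacity per unit length: φr_n = 0.75 × 0.6 × 60 × (0.707 × 0.1875) = 3.579 kip/in.
1.544 ≤ 3.579 → adequate.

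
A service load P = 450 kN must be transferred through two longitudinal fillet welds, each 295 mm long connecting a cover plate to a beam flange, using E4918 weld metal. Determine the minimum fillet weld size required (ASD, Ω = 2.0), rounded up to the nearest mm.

w = 8 mm

E49XX → F_EXX = 490 MPa.
Total weld length L = 590 mm.
Required throat t_e = P × Ω / (0.6 F_EXX × L) = 450 × 2.0 / (0.6 × 490 × 590 × 10⁻³) = 5.189 mm.
Required leg w = t_e / 0.707 = 7.339 mm → use 8 mm.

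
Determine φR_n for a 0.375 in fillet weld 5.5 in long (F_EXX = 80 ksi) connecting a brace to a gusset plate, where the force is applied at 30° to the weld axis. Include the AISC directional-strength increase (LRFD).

φR_n ≈ 61.8 kip

t_e = 0.707 × 0.375 = 0.2651 in; A_we = 0.2651 × 5.5 = 1.458 in².
Directional factor: 1.0 + 0.5 sin^1.5(30°) = 1.177.
F_nw = 0.6 × 80 × 1.177 = 56.49 ksi.
φR_n = 0.75 × 56.49 × 1.458 = 61.77 kip.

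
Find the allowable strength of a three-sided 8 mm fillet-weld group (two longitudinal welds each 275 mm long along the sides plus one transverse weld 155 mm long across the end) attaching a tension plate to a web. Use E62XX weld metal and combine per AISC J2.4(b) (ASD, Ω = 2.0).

R_n/Ω ≈ 742 kN

E62XX → F_EXX = 620 MPa.
t_e = 0.707 × 8 = 5.656 mm.
R_nwl = 0.6 × 620 × 5.656 × 550 × 10⁻³ = 1157 kN (longitudinal, 2 welds).
R_nwt = 0.6 × 620 × 5.656 × 155 × 10⁻³ = 326.1 kN (transverse, base value).
(i) R_nwl + R_nwt = 1483 kN; (ii) 0.85 R_nwl + 1.5 R_nwt = 1473 kN.
R_n = max = 1483 kN [governs: (i)]; R_n/Ω = 741.7 kN.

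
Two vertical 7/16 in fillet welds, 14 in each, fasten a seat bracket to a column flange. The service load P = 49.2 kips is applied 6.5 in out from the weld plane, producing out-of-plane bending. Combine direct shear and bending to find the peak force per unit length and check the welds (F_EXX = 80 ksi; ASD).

f_max ≈ 5.2 kip/in; adequate

L_w = 2 × 14 = 28 in; section modulus (unit throat) S = 2 × L²/6 = 65.33 in².
Direct shear f_v = P/L_w = 49.2/28 = 1.757 kip/in.
Moment M = P × e = 49.2 × 6.5 = 319.8 kip·in; bending f_b = M/S = 4.895 kip/in.
f_max = √(f_v² + f_b²) = √(1.757² + 4.895²) = 5.201 kip/in.
r_n/Ω = (1/2.0) × 0.6 × 80 × (0.707 × 0.4375) = 7.423 kip/in → adequate.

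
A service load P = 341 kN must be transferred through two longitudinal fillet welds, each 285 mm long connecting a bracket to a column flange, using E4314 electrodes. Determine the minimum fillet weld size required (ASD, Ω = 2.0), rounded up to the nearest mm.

E43XX → F_EXX = 430 MPa.
Total weld length L = 570 mm.
Required throat t_e = P × Ω / (0.6 F_EXX × L) = 341 × 2.0 / (0.6 × 430 × 570 × 10⁻³) = 4.638 mm.
Required leg w = t_e / 0.707 = 6.559 mm → use 7 mm.

w = 7 mm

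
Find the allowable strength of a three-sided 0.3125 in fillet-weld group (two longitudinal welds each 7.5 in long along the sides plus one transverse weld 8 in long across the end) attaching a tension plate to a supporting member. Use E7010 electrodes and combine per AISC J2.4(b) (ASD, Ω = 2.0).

R_n/Ω ≈ 115 kip

E70XX → F_EXX = 70 ksi.
t_e = 0.707 × 0.3125 = 0.2209 in.
R_nwl = 0.6 × 70 × 0.2209 × 15 = 139.2 kip (longitudinal, 2 welds).
R_nwt = 0.6 × 70 × 0.2209 × 8 = 74.23 kip (transverse, base value).
(i) R_nwl + R_nwt = 213.4 kip; (ii) 0.85 R_nwl + 1.5 R_nwt = 229.7 kip.
R_n = max = 229.7 kip [governs: (ii)]; R_n/Ω = 114.8 kip.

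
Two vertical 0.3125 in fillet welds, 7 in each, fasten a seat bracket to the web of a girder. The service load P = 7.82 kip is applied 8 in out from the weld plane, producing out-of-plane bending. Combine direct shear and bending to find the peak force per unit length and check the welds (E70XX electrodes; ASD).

f_max ≈ 3.87 kip/in; adequate

E70XX → F_EXX = 70 ksi.
L_w = 2 × 7 = 14 in; section modulus (unit throat) S = 2 × L²/6 = 16.33 in².
Direct shear f_v = P/L_w = 7.82/14 = 0.5586 kip/in.
Moment M = P × e = 7.82 × 8 = 62.56 kip·in; bending f_b = M/S = 3.83 kip/in.
f_max = √(f_v² + f_b²) = √(0.5586² + 3.83²) = 3.871 kip/in.
r_n/Ω = (1/2.0) × 0.6 × 70 × (0.707 × 0.3125) = 4.64 kip/in → adequate.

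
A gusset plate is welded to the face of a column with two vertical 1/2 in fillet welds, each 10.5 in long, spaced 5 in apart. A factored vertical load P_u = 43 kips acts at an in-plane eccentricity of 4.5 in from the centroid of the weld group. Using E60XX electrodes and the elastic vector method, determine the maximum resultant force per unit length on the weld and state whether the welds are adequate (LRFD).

E60XX → F_EXX = 60 ksi.
Total weld length L_w = 21 in. Treat welds as unit-width lines.
Polar moment about centroid: J = 2[d³/12 + d(b/2)²] = 2[10.5³/12 + 10.5×2.5²] = 324.2 in³.
Direct shear f_v = P/L_w = 43 / 21 = 2.048 kip/in (vertical).
Torsion M = P·e = 43 × 4.5 = 193.5 kip·in.
Critical point at (x, y) = (2.5, 5.25) from centroid. f_tx = M·y/J = 3.134 kip/in; f_ty = M·x/J = 1.492 kip/in.
Resultant f_max = √[f_tx² + (f_v + f_ty)²] = √[3.134² + (2.048 + 1.492)²] = 4.728 kip/in.
Capacity per unit length: φr_n = 0.75 × 0.6 × 60 × (0.707 × 0.5) = 9.544 kip/in.
4.728 ≤ 9.544 → adequate.

f_max ≈ 4.73 kip/in; adequate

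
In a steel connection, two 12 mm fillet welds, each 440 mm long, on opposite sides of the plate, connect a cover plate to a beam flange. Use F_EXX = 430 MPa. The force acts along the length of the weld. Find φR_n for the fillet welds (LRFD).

Effective throat t_e = 0.707 × 12 = 8.484 mm.
Total length L = 880 mm; A_we = 8.484 × 880 = 7466 mm².
F_nw = 0.6 F_EXX = 0.6 × 430 = 258 MPa.
φR_n = 0.75 × 258 × 7466 × 10⁻³ = 1445 kN.

φR_n ≈ 1440 kN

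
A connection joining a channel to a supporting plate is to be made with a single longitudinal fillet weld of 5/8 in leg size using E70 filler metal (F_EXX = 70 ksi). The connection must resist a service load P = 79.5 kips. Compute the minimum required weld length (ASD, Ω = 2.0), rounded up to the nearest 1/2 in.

Throat t_e = 0.707 × 0.625 = 0.4419 in.
r_n/Ω = (0.6 × 70 × 0.4419) / 2.0 = 9.279 kip/in.
L_req = P / (r_n/Ω) = 79.5 / 9.279 = 8.567 in total.
Round up → use L = 9 in.

L = 9 in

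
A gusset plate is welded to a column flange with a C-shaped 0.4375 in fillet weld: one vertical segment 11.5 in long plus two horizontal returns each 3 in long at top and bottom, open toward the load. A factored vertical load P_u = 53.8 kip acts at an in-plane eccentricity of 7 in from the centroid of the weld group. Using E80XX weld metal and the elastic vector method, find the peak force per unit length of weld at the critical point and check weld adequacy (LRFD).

E80XX → F_EXX = 80 ksi.
Total weld length L_w = 17.5 in. Treat welds as unit-width lines.
Centroid: x̄ = 2×3×1.5 / 17.5 = 0.5143 in from the vertical weld.
Polar moment about centroid: J = I_x + I_y = [11.5³/12 + 2×3×5.75²] + [11.5×0.5143² + 2(3³/12 + 3×0.9857²)] = 338.5 in³.
Direct shear f_v = P/L_w = 53.8 / 17.5 = 3.074 kip/in (vertical).
Torsion M = P·e = 53.8 × 7 = 376.6 kip·in.
Critical point at (x, y) = (2.486, 5.75) from centroid. f_tx = M·y/J = 6.397 kip/in; f_ty = M·x/J = 2.766 kip/in.
Resultant f_max = √[f_tx² + (f_v + f_ty)²] = √[6.397² + (3.074 + 2.766)²] = 8.662 kip/in.
Capacity per unit length: φr_n = 0.75 × 0.6 × 80 × (0.707 × 0.4375) = 11.14 kip/in.
8.662 ≤ 11.14 → adequate.

f_max ≈ 8.66 kip/in; adequate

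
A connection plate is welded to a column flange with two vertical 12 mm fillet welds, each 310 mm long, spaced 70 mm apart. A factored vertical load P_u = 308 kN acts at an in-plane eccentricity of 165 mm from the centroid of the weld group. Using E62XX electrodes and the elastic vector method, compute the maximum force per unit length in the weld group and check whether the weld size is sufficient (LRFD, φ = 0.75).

E62XX → F_EXX = 620 MPa.
Total weld length L_w = 620 mm. Treat welds as unit-width lines.
Polar moment about centroid: J = 2[d³/12 + d(b/2)²] = 2[310³/12 + 310×35²] = 5725000 mm³.
Direct shear f_v = P/L_w = 308×10³ / 620 = 496.8 N/mm (vertical).
Torsion M = P·e = 308×10³ × 165 = 50820000 N·mm.
Critical point at (x, y) = (35, 155) from centroid. f_tx = M·y/J = 1376 N/mm; f_ty = M·x/J = 310.7 N/mm.
Resultant f_max = √[f_tx² + (f_v + f_ty)²] = √[1376² + (496.8 + 310.7)²] = 1595 N/mm.
Capacity per unit length: φr_n = 0.75 × 0.6 × 620 × (0.707 × 12) = 2367 N/mm.
1595 ≤ 2367 → adequate.

f_max ≈ 1600 N/mm; adequate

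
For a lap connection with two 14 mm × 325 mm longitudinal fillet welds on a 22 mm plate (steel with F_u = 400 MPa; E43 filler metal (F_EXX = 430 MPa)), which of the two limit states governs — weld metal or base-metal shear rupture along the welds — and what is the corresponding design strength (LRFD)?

t_e = 0.707 × 14 = 9.898 mm; L = 650 mm.
Weld metal: φR_n = 0.75 × 0.6 × 430 × 9.898 × 650 × 10⁻³ = 1245 kN.
Base metal (shear rupture): φR_n = 0.75 × 0.6 × 400 × 22 × 650 × 10⁻³ = 2574 kN.
Governing: weld metal.

φR_n ≈ 1240 kN (weld metal governs)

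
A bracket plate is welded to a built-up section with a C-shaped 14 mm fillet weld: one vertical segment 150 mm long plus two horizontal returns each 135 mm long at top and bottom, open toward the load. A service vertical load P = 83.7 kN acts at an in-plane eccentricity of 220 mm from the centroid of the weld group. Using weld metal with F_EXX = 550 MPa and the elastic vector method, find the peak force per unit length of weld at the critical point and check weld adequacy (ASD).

f_max ≈ 985 N/mm; adequate

Total weld length L_w = 420 mm. Treat welds as unit-width lines.
Centroid: x̄ = 2×135×67.5 / 420 = 43.39 mm from the vertical weld.
Polar moment about centroid: J = I_x + I_y = [150³/12 + 2×135×75²] + [150×43.39² + 2(135³/12 + 135×24.11²)] = 2649000 mm³.
Direct shear f_v = P/L_w = 83.7×10³ / 420 = 199.3 N/mm (vertical).
Torsion M = P·e = 83.7×10³ × 220 = 18414000 N·mm.
Critical point at (x, y) = (91.61, 75) from centroid. f_tx = M·y/J = 521.3 N/mm; f_ty = M·x/J = 636.7 N/mm.
Resultant f_max = √[f_tx² + (f_v + f_ty)²] = √[521.3² + (199.3 + 636.7)²] = 985.2 N/mm.
Capacity per unit length: r_n/Ω = (1/2.0) × 0.6 × 550 × (0.707 × 14) = 1633 N/mm.
985.2 ≤ 1633 → adequate.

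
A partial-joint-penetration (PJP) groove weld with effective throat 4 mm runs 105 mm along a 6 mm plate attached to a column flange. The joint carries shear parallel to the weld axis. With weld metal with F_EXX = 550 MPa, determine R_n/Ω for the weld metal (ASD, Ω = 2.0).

Effective throat (given) t_e = 4 mm.
A_we = 4 × 105 = 420 mm².
F_nw = 0.6 F_EXX = 330 MPa.
R_n/Ω = (330 × 420) / 2.0 × 10⁻³ = 69.3 kN.

R_n/Ω ≈ 69.3 kN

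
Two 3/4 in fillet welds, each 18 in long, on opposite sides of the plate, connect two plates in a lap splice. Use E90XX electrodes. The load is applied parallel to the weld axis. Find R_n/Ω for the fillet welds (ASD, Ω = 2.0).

R_n/Ω ≈ 515 kips

E90XX → F_EXX = 90 ksi.
Effective throat t_e = 0.707 × 0.75 = 0.5302 in.
Total length L = 36 in; A_we = 0.5302 × 36 = 19.09 in².
F_nw = 0.6 F_EXX = 0.6 × 90 = 54 ksi.
R_n = 54 × 19.09 = 1031 kips; R_n/Ω = 1031/2.0 = 515.4 kips.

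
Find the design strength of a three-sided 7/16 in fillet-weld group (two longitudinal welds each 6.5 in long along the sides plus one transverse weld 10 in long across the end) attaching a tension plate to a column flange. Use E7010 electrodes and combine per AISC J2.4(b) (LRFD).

E70XX → F_EXX = 70 ksi.
t_e = 0.707 × 0.4375 = 0.3093 in.
R_nwl = 0.6 × 70 × 0.3093 × 13 = 168.9 kip (longitudinal, 2 welds).
R_nwt = 0.6 × 70 × 0.3093 × 10 = 129.9 kip (transverse, base value).
(i) R_nwl + R_nwt = 298.8 kip; (ii) 0.85 R_nwl + 1.5 R_nwt = 338.4 kip.
R_n = max = 338.4 kip [governs: (ii)]; φR_n = 253.8 kip.

φR_n ≈ 254 kip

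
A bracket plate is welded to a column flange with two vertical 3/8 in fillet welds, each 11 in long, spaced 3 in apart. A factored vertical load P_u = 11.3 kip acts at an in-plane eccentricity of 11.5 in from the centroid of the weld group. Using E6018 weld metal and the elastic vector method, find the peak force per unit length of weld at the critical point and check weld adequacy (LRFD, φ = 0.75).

f_max ≈ 2.91 kip/in; adequate

E60XX → F_EXX = 60 ksi.
Total weld length L_w = 22 in. Treat welds as unit-width lines.
Polar moment about centroid: J = 2[d³/12 + d(b/2)²] = 2[11³/12 + 11×1.5²] = 271.3 in³.
Direct shear f_v = P/L_w = 11.3 / 22 = 0.5136 kip/in (vertical).
Torsion M = P·e = 11.3 × 11.5 = 129.95 kip·in.
Critical point at (x, y) = (1.5, 5.5) from centroid. f_tx = M·y/J = 2.634 kip/in; f_ty = M·x/J = 0.7184 kip/in.
Resultant f_max = √[f_tx² + (f_v + f_ty)²] = √[2.634² + (0.5136 + 0.7184)²] = 2.908 kip/in.
Capacity per unit length: φr_n = 0.75 × 0.6 × 60 × (0.707 × 0.375) = 7.158 kip/in.
2.908 ≤ 7.158 → adequate.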